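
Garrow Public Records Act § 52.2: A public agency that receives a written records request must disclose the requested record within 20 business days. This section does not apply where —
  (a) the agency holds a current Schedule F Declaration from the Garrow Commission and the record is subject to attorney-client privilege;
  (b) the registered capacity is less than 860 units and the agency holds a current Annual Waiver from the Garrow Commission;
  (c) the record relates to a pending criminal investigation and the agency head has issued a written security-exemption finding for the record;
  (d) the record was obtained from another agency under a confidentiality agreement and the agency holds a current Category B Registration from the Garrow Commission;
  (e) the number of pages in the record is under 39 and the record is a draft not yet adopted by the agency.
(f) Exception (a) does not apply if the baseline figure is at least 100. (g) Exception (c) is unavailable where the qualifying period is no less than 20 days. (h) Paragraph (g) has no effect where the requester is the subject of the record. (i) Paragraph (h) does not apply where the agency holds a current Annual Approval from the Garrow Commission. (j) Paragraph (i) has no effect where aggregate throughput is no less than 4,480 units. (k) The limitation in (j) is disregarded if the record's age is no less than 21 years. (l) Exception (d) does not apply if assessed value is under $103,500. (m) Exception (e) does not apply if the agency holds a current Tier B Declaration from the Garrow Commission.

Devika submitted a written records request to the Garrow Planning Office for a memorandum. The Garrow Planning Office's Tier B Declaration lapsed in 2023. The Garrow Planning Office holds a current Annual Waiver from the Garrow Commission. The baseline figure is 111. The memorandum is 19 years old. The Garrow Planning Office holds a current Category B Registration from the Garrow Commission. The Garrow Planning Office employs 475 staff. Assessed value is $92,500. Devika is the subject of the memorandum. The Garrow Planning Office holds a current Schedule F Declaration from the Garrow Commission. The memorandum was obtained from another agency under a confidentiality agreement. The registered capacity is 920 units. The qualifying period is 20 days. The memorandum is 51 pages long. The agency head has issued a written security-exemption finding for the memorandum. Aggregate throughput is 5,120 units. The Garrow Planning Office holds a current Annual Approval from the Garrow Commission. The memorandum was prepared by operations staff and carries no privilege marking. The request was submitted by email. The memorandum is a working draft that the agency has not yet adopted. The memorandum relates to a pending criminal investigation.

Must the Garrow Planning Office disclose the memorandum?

Exception (a) does not apply: the memorandum carries no privilege marking.
Exception (b) requires that the registered capacity is less than 860 units; but the registered capacity is 920 units, not less than 860 units, so (b) is unavailable.
Exception (c) is satisfied on its face — the memorandum relates to a pending investigation; a written security-exemption finding has been issued. Applying paragraphs (g)–(k): (g) is triggered (the qualifying period is 20 days, meeting the 20 days threshold), but yields to (h): (h) operates against (g): Devika is the subject of the memorandum. (i) operates (a current Annual Approval is held), but is set aside by (j): (j) applies — aggregate throughput is 5,120 units, meeting the 4,480 units threshold. (k), which would lift (j), does not operate here — the record's age is 19 years, short of 21 years. Exception (c) stands.
Exception (d)'s conditions are all satisfied: the memorandum was obtained under a confidentiality agreement; a current Category B Registration is held. But applying paragraph (l): (l) is engaged — assessed value is $92,500, under the $103,500 limit. Exception (d) does not apply.
Exception (e) does not apply: the number of pages in the record is 51, not under 39.

No — exception (c) applies; the Garrow Planning Office is not required to disclose the memorandum.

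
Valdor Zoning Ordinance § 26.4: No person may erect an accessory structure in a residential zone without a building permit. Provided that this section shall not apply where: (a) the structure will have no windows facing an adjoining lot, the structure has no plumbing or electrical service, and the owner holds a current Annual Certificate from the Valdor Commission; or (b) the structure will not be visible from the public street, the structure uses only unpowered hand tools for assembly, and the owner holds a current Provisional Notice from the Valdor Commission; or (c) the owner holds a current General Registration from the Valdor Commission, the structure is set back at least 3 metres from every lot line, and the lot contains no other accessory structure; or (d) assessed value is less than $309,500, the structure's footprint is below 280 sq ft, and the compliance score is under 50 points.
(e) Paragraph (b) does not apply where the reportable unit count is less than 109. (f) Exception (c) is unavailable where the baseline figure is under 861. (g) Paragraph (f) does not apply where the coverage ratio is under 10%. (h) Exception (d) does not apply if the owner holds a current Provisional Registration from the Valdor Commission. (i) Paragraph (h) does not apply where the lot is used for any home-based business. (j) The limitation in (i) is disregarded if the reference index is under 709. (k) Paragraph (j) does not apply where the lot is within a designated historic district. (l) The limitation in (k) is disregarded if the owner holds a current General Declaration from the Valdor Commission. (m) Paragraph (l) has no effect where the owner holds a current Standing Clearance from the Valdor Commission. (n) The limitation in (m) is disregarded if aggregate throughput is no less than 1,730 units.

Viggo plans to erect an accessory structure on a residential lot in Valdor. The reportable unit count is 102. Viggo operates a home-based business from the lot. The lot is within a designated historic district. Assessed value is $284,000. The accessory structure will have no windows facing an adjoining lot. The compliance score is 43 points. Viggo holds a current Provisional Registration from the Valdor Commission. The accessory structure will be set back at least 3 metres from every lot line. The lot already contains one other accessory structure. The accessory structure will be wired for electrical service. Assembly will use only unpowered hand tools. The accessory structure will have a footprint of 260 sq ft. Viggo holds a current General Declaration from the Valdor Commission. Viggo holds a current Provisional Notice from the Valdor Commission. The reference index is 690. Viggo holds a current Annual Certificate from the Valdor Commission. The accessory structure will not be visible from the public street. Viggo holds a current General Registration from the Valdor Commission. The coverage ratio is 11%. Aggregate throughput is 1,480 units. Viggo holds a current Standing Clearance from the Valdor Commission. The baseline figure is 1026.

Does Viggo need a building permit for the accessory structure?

Exception (a) requires that the structure has no plumbing or electrical service; but electrical service is planned, so (a) is unavailable.
All of (b)'s requirements are met (the structure will not be visible from the street; assembly uses only hand tools; a current Provisional Notice is held). But applying paragraph (e): (e) applies — the reportable unit count is 102, less than the 109 limit. So (b) is unavailable.
Exception (c) does not apply: the lot already has another accessory structure.
Exception (d) is satisfied on its face — assessed value is $284,000, less than the $309,500 limit; the structure's footprint is 260 sq ft, below the 280 sq ft limit; the compliance score is 43 points, under the 50 points limit. As to paragraphs (h)–(n): (h) would limit (d) — a current Provisional Registration is held — but (i) sets (h) aside: (i) is engaged — a home-based business operates on the lot. (j) would limit (i) — the reference index is 690, under the 709 limit — but (k) sets (j) aside: (k) operates against (j): the lot is in a historic district. (l) would limit (k) — a current General Declaration is held — but (m) sets (l) aside: (m) operates against (l): a current Standing Clearance is held. (n) is not triggered (aggregate throughput is 1,480 units, short of 1,730 units), so (m) stands. Exception (d) stands.

No — exception (d) applies; Viggo does not need a building permit.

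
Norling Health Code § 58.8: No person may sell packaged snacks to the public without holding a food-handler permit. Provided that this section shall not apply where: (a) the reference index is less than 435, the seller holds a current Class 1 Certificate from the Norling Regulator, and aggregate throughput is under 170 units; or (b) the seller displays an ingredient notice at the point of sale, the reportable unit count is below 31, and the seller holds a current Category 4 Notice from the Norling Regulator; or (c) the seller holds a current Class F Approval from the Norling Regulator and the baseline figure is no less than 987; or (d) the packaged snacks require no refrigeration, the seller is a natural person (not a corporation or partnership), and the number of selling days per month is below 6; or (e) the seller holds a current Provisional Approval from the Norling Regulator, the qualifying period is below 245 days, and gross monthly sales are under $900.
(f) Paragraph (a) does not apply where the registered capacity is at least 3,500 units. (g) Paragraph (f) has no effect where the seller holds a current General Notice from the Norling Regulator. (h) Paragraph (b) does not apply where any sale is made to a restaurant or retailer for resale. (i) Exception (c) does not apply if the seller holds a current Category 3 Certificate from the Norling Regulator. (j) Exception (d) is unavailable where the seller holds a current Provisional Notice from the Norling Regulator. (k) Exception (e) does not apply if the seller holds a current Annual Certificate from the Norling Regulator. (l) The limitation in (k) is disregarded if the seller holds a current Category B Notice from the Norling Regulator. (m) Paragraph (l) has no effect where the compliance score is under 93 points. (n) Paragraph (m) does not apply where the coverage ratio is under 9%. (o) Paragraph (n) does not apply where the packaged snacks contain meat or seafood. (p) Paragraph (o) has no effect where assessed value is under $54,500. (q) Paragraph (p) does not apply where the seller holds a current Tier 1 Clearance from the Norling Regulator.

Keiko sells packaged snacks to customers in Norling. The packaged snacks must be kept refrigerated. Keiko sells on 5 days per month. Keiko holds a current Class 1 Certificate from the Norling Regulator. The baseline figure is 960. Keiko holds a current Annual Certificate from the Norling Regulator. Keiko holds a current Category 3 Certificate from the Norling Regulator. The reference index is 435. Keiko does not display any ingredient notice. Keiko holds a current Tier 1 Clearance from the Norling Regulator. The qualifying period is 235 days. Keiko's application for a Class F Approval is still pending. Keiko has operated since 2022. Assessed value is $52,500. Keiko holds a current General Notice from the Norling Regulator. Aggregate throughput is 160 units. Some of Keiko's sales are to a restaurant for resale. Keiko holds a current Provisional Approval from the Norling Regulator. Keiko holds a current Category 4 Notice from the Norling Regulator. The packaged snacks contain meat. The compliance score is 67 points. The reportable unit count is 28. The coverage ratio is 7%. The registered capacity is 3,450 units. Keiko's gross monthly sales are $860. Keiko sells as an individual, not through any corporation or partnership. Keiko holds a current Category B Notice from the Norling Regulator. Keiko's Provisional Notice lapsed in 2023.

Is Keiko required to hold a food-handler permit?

Yes — Keiko must hold a food-handler permit.

Exception (a) does not apply: the reference index is 435, not less than 435.
Exception (b) requires that the seller displays an ingredient notice at the point of sale; but no ingredient notice is displayed, so (b) is unavailable.
Exception (c) requires that the seller holds a current Class F Approval from the Norling Regulator; but the Class F Approval is not current, so (c) is unavailable.
Exception (d) does not apply: the packaged snacks require refrigeration.
Exception (e) is satisfied on its face — a current Provisional Approval is held; the qualifying period is 235 days, below the 245 days limit; gross monthly sales are $860, under the $900 limit. Turning to paragraphs (k)–(q): (k) is triggered — a current Annual Certificate is held. (l) is triggered (a current Category B Notice is held), but is set aside by (m): (m) is engaged — the compliance score is 67 points, under the 93 points limit. (n) would limit (m) — the coverage ratio is 7%, under the 9% limit — but (o) sets (n) aside: (o) is triggered — the packaged snacks contain meat. (p) applies (assessed value is $52,500, under the $54,500 limit), but is set aside by (q): (q) is triggered — a current Tier 1 Clearance is held. Exception (e) does not apply.
No exception displaces § 58.8.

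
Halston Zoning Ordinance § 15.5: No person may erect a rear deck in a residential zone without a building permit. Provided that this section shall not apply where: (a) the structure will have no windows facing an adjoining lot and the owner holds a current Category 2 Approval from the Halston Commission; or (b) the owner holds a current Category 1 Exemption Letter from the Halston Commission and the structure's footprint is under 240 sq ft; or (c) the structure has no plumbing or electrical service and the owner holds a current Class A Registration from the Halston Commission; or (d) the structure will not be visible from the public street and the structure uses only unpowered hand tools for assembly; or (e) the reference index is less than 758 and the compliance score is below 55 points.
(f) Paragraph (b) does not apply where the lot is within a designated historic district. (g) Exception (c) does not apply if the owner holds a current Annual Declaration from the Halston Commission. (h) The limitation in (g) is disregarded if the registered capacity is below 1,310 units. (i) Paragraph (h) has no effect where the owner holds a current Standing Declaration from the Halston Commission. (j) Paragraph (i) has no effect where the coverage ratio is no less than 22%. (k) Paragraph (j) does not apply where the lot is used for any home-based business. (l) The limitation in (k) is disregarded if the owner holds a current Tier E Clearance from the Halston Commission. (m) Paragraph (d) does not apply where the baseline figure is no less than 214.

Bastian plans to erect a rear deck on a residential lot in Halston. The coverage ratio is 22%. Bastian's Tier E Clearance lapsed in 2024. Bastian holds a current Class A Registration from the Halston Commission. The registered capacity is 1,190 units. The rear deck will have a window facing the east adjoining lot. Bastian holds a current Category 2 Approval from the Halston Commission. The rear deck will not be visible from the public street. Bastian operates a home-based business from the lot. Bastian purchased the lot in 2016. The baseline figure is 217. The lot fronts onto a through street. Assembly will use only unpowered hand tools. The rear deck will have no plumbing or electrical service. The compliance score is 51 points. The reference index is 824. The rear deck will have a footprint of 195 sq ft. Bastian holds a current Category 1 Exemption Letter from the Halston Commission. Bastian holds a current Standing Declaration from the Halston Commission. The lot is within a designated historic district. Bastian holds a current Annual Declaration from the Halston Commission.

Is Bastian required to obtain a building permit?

Yes — Bastian must obtain a building permit.

Exception (a) does not apply: a window faces an adjoining lot.
Exception (b)'s conditions are all satisfied: a current Category 1 Exemption Letter is held; the structure's footprint is 195 sq ft, under the 240 sq ft limit. But: (f) is triggered — the lot is in a historic district. So (b) is unavailable.
Exception (c): there is no plumbing or electrical service; a current Class A Registration is held — every condition holds. But: (g) operates against (c): a current Annual Declaration is held. (h) operates (the registered capacity is 1,190 units, below the 1,310 units limit), but is overridden by (i): (i) operates — a current Standing Declaration is held. (j) would limit (i) — the coverage ratio is 22%, meeting the 22% threshold — but (k) sets (j) aside: (k) operates against (j): a home-based business operates on the lot. (l), which would lift (k), is not engaged — no current Tier E Clearance is held. So (c) is unavailable.
Exception (d) is satisfied on its face — the structure will not be visible from the street; assembly uses only hand tools. Turning to paragraph (m): (m) is triggered — the baseline figure is 217, meeting the 214 threshold. Exception (d) does not apply.
Exception (e) fails — the reference index is 824, not less than 758.
No exception displaces § 15.5.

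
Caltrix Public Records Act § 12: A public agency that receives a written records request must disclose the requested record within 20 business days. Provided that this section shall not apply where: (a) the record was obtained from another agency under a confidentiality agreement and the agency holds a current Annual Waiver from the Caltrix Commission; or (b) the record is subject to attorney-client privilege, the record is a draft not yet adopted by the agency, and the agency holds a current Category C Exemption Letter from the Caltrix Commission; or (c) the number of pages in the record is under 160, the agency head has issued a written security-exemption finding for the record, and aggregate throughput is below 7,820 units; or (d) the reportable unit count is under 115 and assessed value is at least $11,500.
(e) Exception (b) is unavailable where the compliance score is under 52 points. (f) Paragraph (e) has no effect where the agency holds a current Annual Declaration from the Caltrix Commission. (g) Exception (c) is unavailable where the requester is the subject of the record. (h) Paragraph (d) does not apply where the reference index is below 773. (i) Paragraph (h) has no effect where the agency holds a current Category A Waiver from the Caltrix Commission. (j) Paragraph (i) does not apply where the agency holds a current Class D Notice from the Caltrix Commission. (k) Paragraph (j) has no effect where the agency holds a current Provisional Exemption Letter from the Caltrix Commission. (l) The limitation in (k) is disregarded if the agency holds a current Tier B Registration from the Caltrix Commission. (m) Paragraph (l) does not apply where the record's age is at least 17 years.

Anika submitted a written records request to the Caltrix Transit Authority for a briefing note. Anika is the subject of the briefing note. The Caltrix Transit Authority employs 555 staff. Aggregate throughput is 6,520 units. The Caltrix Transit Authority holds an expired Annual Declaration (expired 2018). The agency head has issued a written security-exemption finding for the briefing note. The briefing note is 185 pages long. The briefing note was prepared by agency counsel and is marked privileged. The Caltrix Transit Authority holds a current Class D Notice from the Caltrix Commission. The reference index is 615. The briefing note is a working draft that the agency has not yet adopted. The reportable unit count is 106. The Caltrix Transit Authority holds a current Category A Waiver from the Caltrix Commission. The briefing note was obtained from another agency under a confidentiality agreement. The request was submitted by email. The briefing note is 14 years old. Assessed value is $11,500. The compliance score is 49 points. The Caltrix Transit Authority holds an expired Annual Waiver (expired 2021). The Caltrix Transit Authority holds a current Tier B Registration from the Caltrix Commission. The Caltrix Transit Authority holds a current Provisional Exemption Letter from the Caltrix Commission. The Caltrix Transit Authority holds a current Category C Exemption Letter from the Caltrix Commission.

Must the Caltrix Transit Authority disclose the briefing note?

Exception (a) requires that the agency holds a current Annual Waiver from the Caltrix Commission; but the Annual Waiver is not current, so (a) is unavailable.
All of (b)'s requirements are met (the briefing note is privileged; the briefing note is an unadopted draft; a current Category C Exemption Letter is held). But applying paragraphs (e)–(f): (e) is triggered — the compliance score is 49 points, under the 52 points limit. (f), which would lift (e), does not operate here — no current Annual Declaration is held. Exception (b) does not apply.
Exception (c) requires that the number of pages in the record is under 160; but the number of pages in the record is 185, not under 160, so (c) is unavailable.
Exception (d) is satisfied on its face — the reportable unit count is 106, under the 115 limit; assessed value is $11,500, meeting the $11,500 threshold. But: (h) is engaged — the reference index is 615, below the 773 limit. (i) is engaged (a current Category A Waiver is held), but is displaced by (j): (j) operates against (i): a current Class D Notice is held. (k) is triggered (a current Provisional Exemption Letter is held), but is overridden by (l): (l) applies — a current Tier B Registration is held. (m), which would lift (l), is not engaged — the record's age is 14 years, short of 17 years. Exception (d) does not apply.
No exception is made out. the Caltrix Transit Authority falls within the general rule.

Yes — the Caltrix Transit Authority must disclose the briefing note.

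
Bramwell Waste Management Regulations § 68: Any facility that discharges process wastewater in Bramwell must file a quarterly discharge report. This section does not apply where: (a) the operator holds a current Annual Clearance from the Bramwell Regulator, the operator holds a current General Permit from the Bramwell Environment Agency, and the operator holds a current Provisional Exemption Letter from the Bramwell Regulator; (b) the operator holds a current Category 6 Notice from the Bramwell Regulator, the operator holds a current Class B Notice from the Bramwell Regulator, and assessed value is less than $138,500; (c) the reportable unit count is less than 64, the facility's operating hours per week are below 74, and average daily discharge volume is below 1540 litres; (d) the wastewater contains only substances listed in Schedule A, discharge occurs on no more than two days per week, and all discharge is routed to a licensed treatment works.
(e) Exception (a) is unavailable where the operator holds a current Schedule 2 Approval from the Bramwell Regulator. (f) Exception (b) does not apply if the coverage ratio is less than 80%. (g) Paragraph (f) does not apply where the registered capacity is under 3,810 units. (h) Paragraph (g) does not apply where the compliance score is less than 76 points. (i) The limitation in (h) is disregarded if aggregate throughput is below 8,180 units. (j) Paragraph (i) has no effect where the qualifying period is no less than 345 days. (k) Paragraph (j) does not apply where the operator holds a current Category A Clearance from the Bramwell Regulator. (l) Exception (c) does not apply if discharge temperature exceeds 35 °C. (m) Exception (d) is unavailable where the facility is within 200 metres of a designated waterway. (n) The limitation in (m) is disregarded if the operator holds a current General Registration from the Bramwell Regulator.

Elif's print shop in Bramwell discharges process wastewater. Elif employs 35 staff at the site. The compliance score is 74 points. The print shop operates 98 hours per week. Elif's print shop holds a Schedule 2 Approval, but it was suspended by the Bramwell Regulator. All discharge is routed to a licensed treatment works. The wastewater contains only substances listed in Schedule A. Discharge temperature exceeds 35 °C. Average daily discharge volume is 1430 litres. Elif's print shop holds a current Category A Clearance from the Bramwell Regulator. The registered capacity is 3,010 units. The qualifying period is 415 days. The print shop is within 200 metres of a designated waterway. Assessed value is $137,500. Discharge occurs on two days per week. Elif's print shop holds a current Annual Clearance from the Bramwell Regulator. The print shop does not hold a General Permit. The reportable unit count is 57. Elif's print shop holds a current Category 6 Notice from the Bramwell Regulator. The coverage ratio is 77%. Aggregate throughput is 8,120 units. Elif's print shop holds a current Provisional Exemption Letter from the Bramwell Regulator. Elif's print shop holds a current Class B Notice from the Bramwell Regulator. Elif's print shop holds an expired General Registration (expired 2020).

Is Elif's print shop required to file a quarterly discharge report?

Exception (a) requires that the operator holds a current General Permit from the Bramwell Environment Agency; but no General Permit is held, so (a) is unavailable.
All of (b)'s requirements are met (a current Category 6 Notice is held; a current Class B Notice is held; assessed value is $137,500, less than the $138,500 limit). Under paragraphs (f)–(k): (f) is engaged (the coverage ratio is 77%, less than the 80% limit), but is overridden by (g): (g) is triggered — the registered capacity is 3,010 units, under the 3,810 units limit. (h) applies (the compliance score is 74 points, less than the 76 points limit), but yields to (i): (i) is engaged — aggregate throughput is 8,120 units, below the 8,180 units limit. (j) would limit (i) — the qualifying period is 415 days, meeting the 345 days threshold — but (k) sets (j) aside: (k) operates against (j): a current Category A Clearance is held. So (b) applies.
Exception (c) does not apply: the facility's operating hours per week are 98, not below 74.
Exception (d) is satisfied on its face — the wastewater is Schedule-A-only; discharge occurs on no more than two days per week; discharge is routed to a licensed treatment works. However, paragraphs (m)–(n) must be considered: (m) is triggered — the print shop is within 200 m of a designated waterway. (n) is not triggered (the General Registration is not current), so (m) stands. (d) is therefore removed.

No — exception (b) applies; Elif's print shop is not required to file a quarterly discharge report.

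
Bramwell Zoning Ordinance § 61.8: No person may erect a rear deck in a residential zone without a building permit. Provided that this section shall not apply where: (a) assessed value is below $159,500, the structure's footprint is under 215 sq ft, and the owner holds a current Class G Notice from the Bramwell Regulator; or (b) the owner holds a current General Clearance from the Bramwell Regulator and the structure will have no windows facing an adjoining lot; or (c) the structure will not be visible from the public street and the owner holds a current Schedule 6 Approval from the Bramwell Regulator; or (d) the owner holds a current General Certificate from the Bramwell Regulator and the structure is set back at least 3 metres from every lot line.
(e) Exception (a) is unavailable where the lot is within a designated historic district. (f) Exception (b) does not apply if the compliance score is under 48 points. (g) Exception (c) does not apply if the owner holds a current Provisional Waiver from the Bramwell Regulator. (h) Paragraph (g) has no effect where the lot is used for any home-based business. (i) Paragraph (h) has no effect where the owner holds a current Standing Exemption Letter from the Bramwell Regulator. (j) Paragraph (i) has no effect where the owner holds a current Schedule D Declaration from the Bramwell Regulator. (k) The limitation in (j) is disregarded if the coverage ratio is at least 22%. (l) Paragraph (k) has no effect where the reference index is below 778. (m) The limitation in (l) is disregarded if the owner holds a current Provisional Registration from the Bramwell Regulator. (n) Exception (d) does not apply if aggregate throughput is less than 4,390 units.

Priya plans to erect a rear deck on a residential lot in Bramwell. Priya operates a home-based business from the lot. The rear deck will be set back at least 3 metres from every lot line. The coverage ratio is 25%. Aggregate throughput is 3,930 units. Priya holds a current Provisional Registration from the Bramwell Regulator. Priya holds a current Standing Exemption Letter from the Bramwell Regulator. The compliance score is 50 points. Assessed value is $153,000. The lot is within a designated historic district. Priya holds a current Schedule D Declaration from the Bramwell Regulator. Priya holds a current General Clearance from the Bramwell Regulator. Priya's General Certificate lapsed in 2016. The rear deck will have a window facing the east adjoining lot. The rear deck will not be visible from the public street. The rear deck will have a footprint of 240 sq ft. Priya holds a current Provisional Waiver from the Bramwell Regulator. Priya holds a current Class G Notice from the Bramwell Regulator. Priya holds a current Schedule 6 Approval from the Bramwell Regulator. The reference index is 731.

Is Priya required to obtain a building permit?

Exception (a) fails — the structure's footprint is 240 sq ft, not under 215 sq ft.
Exception (b) requires that the structure will have no windows facing an adjoining lot; but a window faces an adjoining lot, so (b) is unavailable.
Exception (c)'s conditions are all satisfied: the structure will not be visible from the street; a current Schedule 6 Approval is held. Turning to paragraphs (g)–(m): (g) is triggered — a current Provisional Waiver is held. (h) would limit (g) — a home-based business operates on the lot — but (i) sets (h) aside: (i) is engaged — a current Standing Exemption Letter is held. (j) would limit (i) — a current Schedule D Declaration is held — but (k) sets (j) aside: (k) operates against (j): the coverage ratio is 25%, meeting the 22% threshold. (l) operates (the reference index is 731, below the 778 limit), but is overridden by (m): (m) is engaged — a current Provisional Registration is held. So (c) is unavailable.
Exception (d) does not apply: no current General Certificate is held.
No exception displaces § 61.8.

Yes — Priya must obtain a building permit.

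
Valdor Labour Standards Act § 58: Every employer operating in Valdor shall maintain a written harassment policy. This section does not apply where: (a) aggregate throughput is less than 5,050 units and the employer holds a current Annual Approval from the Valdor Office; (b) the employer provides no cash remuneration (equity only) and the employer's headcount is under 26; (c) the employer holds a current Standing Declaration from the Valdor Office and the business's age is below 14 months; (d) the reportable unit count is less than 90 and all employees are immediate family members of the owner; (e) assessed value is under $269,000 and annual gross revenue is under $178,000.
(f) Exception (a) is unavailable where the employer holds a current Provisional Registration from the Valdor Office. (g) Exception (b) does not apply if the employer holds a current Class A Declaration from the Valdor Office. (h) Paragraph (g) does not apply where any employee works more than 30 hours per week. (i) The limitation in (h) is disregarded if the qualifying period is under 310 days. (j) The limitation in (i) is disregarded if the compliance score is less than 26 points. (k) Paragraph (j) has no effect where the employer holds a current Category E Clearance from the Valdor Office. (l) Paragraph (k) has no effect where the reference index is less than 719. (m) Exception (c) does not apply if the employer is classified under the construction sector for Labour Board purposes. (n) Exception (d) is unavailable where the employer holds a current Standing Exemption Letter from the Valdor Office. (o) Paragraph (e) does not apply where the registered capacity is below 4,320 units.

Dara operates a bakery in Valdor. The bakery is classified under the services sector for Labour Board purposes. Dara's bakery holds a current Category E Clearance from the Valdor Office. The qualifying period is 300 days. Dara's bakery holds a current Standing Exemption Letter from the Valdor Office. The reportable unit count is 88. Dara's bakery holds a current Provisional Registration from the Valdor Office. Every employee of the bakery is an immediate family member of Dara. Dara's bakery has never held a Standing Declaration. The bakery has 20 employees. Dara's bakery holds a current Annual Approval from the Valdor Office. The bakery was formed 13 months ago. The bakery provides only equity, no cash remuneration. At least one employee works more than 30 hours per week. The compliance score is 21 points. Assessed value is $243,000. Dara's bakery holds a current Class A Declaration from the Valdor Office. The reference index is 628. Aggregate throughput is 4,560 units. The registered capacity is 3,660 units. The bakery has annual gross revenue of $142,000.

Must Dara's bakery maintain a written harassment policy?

No — exception (b) applies; Dara's bakery is not required to maintain a written harassment policy.

Exception (a) is satisfied on its face — aggregate throughput is 4,560 units, less than the 5,050 units limit; a current Annual Approval is held. But: (f) is engaged — a current Provisional Registration is held. So (a) is unavailable.
Exception (b) is satisfied on its face — remuneration is equity-only; the employer's headcount is 20, under the 26 limit. As to paragraphs (g)–(l): (g) is engaged (a current Class A Declaration is held), but is overridden by (h): (h) operates against (g): at least one employee exceeds 30 hours/week. (i) is engaged (the qualifying period is 300 days, under the 310 days limit), but is set aside by (j): (j) operates against (i): the compliance score is 21 points, less than the 26 points limit. (k) applies (a current Category E Clearance is held), but is displaced by (l): (l) applies — the reference index is 628, less than the 719 limit. So (b) applies.
Exception (c) fails — the Standing Declaration is not current.
Exception (d): the reportable unit count is 88, less than the 90 limit; every employee is an immediate family member — every condition holds. However, paragraph (n) must be considered: (n) is triggered — a current Standing Exemption Letter is held. Exception (d) does not apply.
All of (e)'s requirements are met (assessed value is $243,000, under the $269,000 limit; annual gross revenue is $142,000, under the $178,000 limit). But: (o) is engaged — the registered capacity is 3,660 units, below the 4,320 units limit. So (e) is unavailable.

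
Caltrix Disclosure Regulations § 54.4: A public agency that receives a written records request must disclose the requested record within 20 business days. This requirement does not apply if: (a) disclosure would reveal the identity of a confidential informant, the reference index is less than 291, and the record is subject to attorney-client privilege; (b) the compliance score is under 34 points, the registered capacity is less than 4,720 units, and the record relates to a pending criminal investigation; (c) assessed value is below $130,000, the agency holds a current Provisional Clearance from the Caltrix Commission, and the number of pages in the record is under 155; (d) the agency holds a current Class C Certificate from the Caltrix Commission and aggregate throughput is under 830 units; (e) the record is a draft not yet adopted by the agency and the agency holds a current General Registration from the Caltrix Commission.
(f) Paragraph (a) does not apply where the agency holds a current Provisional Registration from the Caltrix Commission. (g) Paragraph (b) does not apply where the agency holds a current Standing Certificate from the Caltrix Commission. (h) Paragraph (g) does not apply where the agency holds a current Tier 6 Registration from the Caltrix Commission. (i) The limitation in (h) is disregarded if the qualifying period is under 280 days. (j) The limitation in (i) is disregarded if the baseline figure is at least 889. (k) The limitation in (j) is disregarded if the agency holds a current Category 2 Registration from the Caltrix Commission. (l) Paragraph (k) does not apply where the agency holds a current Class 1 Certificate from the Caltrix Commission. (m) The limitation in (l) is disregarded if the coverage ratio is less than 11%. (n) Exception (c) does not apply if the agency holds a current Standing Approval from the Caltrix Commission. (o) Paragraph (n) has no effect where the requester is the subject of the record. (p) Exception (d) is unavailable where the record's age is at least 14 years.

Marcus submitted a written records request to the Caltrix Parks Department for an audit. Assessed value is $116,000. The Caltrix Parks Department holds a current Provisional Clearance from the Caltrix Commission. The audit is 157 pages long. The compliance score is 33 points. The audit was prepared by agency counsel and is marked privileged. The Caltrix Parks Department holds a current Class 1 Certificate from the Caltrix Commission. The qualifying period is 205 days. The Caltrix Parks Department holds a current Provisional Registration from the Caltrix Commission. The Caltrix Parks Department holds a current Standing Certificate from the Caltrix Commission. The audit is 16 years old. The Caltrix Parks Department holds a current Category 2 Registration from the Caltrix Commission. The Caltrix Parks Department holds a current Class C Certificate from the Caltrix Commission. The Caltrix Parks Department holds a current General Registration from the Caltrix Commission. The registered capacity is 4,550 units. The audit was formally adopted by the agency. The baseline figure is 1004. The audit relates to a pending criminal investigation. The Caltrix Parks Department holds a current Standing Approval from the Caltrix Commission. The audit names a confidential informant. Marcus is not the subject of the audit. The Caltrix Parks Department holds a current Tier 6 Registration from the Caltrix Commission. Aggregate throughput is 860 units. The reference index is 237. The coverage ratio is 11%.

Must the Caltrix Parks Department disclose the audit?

Exception (a): the audit names a confidential informant; the reference index is 237, less than the 291 limit; the audit is privileged — every condition holds. But applying paragraph (f): (f) operates against (a): a current Provisional Registration is held. So (a) is unavailable.
All of (b)'s requirements are met (the compliance score is 33 points, under the 34 points limit; the registered capacity is 4,550 units, less than the 4,720 units limit; the audit relates to a pending investigation). Considering the limiting provisions: (g) applies (a current Standing Certificate is held), but is overridden by (h): (h) operates against (g): a current Tier 6 Registration is held. (i) operates (the qualifying period is 205 days, under the 280 days limit), but is overridden by (j): (j) applies — the baseline figure is 1,004, meeting the 889 threshold. (k) would limit (j) — a current Category 2 Registration is held — but (l) sets (k) aside: (l) is triggered — a current Class 1 Certificate is held. (m), which would lift (l), is not triggered — the coverage ratio is 11%, not less than 11%. So (b) applies.
Exception (c) requires that the number of pages in the record is under 155; but the number of pages in the record is 157, not under 155, so (c) is unavailable.
Exception (d) requires that aggregate throughput is under 830 units; but aggregate throughput is 860 units, not under 830 units, so (d) is unavailable.
Exception (e) fails — the audit has been formally adopted.

No — exception (b) applies; the Caltrix Parks Department is not required to disclose the audit.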